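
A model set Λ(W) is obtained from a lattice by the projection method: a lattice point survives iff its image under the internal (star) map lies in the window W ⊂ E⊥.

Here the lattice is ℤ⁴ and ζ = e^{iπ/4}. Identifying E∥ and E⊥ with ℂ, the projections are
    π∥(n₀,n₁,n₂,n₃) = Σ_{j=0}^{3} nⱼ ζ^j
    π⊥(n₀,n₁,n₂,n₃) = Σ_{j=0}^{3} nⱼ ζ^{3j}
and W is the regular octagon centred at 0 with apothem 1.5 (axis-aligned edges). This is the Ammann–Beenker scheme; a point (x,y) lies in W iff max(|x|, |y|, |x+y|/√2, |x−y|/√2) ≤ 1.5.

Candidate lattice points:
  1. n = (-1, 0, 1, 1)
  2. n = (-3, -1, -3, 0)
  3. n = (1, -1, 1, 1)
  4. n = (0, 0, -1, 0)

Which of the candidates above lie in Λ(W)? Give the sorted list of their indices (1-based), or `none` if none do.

1, 4

Internal map: ζ^{3j} for j=0..3 gives (1,0), (−√2/2,√2/2), (0,−1), (√2/2,√2/2).
#1 (-1, 0, 1, 1): internal (-0.29289, -0.29289); octagon support 0.41421 vs apothem 1.5 → ∈ W
#2 (-3, -1, -3, 0): internal (-2.29289, 2.29289); octagon support 3.24264 vs apothem 1.5 → ∉ W
#3 (1, -1, 1, 1): internal (2.41421, -1.00000); octagon support 2.41421 vs apothem 1.5 → ∉ W
#4 (0, 0, -1, 0): internal (0.00000, 1.00000); octagon support 1.00000 vs apothem 1.5 → ∈ W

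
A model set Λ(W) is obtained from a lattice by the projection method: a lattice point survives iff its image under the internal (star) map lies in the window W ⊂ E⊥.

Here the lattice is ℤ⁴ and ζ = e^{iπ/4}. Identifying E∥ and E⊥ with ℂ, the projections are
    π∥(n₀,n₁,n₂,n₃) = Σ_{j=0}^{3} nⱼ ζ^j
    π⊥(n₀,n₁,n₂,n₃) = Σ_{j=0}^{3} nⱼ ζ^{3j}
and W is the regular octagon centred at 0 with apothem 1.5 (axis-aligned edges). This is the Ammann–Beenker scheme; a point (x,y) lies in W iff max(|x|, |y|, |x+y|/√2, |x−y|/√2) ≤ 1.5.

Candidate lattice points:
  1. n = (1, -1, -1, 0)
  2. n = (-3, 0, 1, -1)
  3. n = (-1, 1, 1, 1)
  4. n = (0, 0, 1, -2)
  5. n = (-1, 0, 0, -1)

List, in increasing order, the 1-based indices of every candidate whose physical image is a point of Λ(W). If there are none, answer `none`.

Internal map: ζ^{3j} for j=0..3 gives (1,0), (−√2/2,√2/2), (0,−1), (√2/2,√2/2).
#1 (1, -1, -1, 0): internal (1.70711, 0.29289); octagon support 1.70711 vs apothem 1.5 → ∉ W
#2 (-3, 0, 1, -1): internal (-3.70711, -1.70711); octagon support 3.82843 vs apothem 1.5 → ∉ W
#3 (-1, 1, 1, 1): internal (-1.00000, 0.41421); octagon support 1.00000 vs apothem 1.5 → ∈ W
#4 (0, 0, 1, -2): internal (-1.41421, -2.41421); octagon support 2.70711 vs apothem 1.5 → ∉ W
#5 (-1, 0, 0, -1): internal (-1.70711, -0.70711); octagon support 1.70711 vs apothem 1.5 → ∉ W

3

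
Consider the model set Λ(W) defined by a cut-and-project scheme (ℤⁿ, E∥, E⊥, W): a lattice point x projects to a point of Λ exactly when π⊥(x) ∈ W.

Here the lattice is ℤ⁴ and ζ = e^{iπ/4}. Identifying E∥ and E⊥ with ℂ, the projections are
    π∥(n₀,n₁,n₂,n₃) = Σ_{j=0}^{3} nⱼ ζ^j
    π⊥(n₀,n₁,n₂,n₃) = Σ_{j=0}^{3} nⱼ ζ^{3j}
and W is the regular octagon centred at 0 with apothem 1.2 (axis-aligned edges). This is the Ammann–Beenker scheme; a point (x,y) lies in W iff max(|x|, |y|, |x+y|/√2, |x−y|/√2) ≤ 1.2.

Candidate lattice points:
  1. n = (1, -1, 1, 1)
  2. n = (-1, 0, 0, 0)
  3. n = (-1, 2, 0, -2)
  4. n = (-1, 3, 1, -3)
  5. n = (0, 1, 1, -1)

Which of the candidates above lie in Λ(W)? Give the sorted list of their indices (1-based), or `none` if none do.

With ζ = e^{iπ/4} the internal vectors are ζ^0,ζ^3,ζ^6,ζ^9.
#1 (1, -1, 1, 1): internal (2.41421, -1.00000); octagon support 2.41421 vs apothem 1.2 → ∉ W
#2 (-1, 0, 0, 0): internal (-1.00000, 0.00000); octagon support 1.00000 vs apothem 1.2 → ∈ W
#3 (-1, 2, 0, -2): internal (-3.82843, 0.00000); octagon support 3.82843 vs apothem 1.2 → ∉ W
#4 (-1, 3, 1, -3): internal (-5.24264, -1.00000); octagon support 5.24264 vs apothem 1.2 → ∉ W
#5 (0, 1, 1, -1): internal (-1.41421, -1.00000); octagon support 1.70711 vs apothem 1.2 → ∉ W

2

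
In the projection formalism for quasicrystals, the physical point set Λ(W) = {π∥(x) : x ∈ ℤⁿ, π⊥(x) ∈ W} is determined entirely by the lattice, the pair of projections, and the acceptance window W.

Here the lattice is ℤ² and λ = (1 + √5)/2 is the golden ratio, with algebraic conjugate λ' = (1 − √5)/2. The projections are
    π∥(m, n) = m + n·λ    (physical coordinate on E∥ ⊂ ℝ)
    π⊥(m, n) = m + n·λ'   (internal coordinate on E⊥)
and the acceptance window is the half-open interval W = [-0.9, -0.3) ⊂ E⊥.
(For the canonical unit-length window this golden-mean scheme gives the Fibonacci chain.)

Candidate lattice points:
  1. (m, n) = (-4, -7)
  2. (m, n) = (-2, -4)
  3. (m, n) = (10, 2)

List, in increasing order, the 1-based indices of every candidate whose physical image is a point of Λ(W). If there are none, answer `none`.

none

Numerically λ ≈ 1.618034 and λ' = −1/λ ≈ -0.618034.
candidate 1: (m,n)=(-4,-7) → π∥ = -4-7·λ ≈ -15.326238, π⊥ = -4-7·λ' ≈ 0.326238 ∉ [-0.9, -0.3) ⇒ out
candidate 2: (m,n)=(-2,-4) → π∥ = -2-4·λ ≈ -8.472136, π⊥ = -2-4·λ' ≈ 0.472136 ∉ [-0.9, -0.3) ⇒ out
candidate 3: (m,n)=(10,2) → π∥ = 10+2·λ ≈ 13.236068, π⊥ = 10+2·λ' ≈ 8.763932 ∉ [-0.9, -0.3) ⇒ out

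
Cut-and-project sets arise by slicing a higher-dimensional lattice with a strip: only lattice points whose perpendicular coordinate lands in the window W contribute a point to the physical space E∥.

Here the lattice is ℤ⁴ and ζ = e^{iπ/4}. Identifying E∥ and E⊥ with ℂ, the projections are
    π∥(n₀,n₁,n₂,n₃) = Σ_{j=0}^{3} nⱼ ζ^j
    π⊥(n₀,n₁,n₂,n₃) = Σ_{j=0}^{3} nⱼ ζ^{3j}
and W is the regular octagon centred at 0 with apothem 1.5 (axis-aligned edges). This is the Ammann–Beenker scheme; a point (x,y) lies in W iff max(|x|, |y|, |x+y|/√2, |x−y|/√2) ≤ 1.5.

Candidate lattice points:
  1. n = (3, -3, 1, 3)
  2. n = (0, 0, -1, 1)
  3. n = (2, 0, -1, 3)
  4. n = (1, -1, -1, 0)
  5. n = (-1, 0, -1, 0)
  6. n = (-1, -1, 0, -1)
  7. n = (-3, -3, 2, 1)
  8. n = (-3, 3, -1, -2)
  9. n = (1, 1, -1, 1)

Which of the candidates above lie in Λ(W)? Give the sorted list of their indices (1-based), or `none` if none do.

5

π⊥(n) = n₀ + n₁ζ³ + n₂ζ⁶ + n₃ζ⁹ where ζ = e^{iπ/4}.
candidate 1: n = (3, -3, 1, 3) → π⊥ ≈ (+7.242641, -1.000000); max(|x|,|y|,|x±y|/√2) = 7.242641 > 1.5 ⇒ ∉ W
candidate 2: n = (0, 0, -1, 1) → π⊥ ≈ (+0.707107, +1.707107); max(|x|,|y|,|x±y|/√2) = 1.707107 > 1.5 ⇒ ∉ W
candidate 3: n = (2, 0, -1, 3) → π⊥ ≈ (+4.121320, +3.121320); max(|x|,|y|,|x±y|/√2) = 5.121320 > 1.5 ⇒ ∉ W
candidate 4: n = (1, -1, -1, 0) → π⊥ ≈ (+1.707107, +0.292893); max(|x|,|y|,|x±y|/√2) = 1.707107 > 1.5 ⇒ ∉ W
candidate 5: n = (-1, 0, -1, 0) → π⊥ ≈ (-1.000000, +1.000000); max(|x|,|y|,|x±y|/√2) = 1.414214 ≤ 1.5 ⇒ ∈ W
candidate 6: n = (-1, -1, 0, -1) → π⊥ ≈ (-1.000000, -1.414214); max(|x|,|y|,|x±y|/√2) = 1.707107 > 1.5 ⇒ ∉ W
candidate 7: n = (-3, -3, 2, 1) → π⊥ ≈ (-0.171573, -3.414214); max(|x|,|y|,|x±y|/√2) = 3.414214 > 1.5 ⇒ ∉ W
candidate 8: n = (-3, 3, -1, -2) → π⊥ ≈ (-6.535534, +1.707107); max(|x|,|y|,|x±y|/√2) = 6.535534 > 1.5 ⇒ ∉ W
candidate 9: n = (1, 1, -1, 1) → π⊥ ≈ (+1.000000, +2.414214); max(|x|,|y|,|x±y|/√2) = 2.414214 > 1.5 ⇒ ∉ W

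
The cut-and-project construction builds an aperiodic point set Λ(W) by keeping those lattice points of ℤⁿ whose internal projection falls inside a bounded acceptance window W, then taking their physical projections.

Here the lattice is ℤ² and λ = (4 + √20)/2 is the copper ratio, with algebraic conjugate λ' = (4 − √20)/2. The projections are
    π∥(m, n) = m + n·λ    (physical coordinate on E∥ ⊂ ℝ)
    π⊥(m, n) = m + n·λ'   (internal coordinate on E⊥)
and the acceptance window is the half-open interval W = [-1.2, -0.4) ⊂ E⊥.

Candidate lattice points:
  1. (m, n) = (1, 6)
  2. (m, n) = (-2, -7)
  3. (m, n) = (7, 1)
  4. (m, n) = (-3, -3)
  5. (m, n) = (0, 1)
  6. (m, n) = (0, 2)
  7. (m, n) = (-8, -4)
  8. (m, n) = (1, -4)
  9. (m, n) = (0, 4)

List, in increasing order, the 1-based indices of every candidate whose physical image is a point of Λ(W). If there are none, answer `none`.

1, 6, 9

λ' = (4−√20)/2 ≈ -0.2361.
#1 (1,6): internal coord 1 + (6)·λ' = -0.4164; -0.4164 ∈ [-1.2, -0.4) → IN Λ
#2 (-2,-7): internal coord -2 + (-7)·λ' = -0.3475; -0.3475 ∉ [-1.2, -0.4) → out
#3 (7,1): internal coord 7 + (1)·λ' = +6.7639; +6.7639 ∉ [-1.2, -0.4) → out
#4 (-3,-3): internal coord -3 + (-3)·λ' = -2.2918; -2.2918 ∉ [-1.2, -0.4) → out
#5 (0,1): internal coord 0 + (1)·λ' = -0.2361; -0.2361 ∉ [-1.2, -0.4) → out
#6 (0,2): internal coord 0 + (2)·λ' = -0.4721; -0.4721 ∈ [-1.2, -0.4) → IN Λ
#7 (-8,-4): internal coord -8 + (-4)·λ' = -7.0557; -7.0557 ∉ [-1.2, -0.4) → out
#8 (1,-4): internal coord 1 + (-4)·λ' = +1.9443; +1.9443 ∉ [-1.2, -0.4) → out
#9 (0,4): internal coord 0 + (4)·λ' = -0.9443; -0.9443 ∈ [-1.2, -0.4) → IN Λ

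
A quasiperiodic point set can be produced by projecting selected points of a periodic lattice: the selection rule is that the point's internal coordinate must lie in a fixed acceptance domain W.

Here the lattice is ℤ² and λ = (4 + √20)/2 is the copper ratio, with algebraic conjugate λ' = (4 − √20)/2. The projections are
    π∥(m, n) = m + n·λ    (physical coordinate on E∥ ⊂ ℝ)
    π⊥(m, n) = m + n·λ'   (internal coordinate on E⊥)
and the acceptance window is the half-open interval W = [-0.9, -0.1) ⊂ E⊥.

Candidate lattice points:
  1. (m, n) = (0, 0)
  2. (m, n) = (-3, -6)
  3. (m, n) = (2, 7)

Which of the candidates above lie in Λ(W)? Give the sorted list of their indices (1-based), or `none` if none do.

none

Compute λ' = (4−√20)/2 = -0.23607, so π⊥(m,n) = m -0.23607·n.
candidate 1: (m,n)=(0,0) → π∥ = 0+0·λ ≈ 0.00000, π⊥ = 0+0·λ' ≈ 0.00000 ∉ [-0.9, -0.1) ⇒ out
candidate 2: (m,n)=(-3,-6) → π∥ = -3-6·λ ≈ -28.41641, π⊥ = -3-6·λ' ≈ -1.58359 ∉ [-0.9, -0.1) ⇒ out
candidate 3: (m,n)=(2,7) → π∥ = 2+7·λ ≈ 31.65248, π⊥ = 2+7·λ' ≈ 0.34752 ∉ [-0.9, -0.1) ⇒ out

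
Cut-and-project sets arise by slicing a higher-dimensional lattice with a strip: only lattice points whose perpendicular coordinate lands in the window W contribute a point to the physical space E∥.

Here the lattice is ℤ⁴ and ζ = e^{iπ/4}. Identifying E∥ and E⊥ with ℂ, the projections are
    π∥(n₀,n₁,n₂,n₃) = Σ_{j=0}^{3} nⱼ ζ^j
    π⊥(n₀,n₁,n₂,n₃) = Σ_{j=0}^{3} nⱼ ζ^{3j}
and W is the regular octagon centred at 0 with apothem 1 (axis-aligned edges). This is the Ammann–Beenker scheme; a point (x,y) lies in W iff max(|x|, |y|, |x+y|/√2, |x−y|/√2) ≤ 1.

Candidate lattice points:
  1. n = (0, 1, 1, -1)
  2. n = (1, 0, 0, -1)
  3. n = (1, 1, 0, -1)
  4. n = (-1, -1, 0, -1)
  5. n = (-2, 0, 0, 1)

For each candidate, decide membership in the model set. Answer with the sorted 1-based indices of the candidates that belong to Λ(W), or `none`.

Internal map: ζ^{3j} for j=0..3 gives (1,0), (−√2/2,√2/2), (0,−1), (√2/2,√2/2).
candidate 1: n = (0, 1, 1, -1) → π⊥ ≈ (-1.414214, -1.000000); max(|x|,|y|,|x±y|/√2) = 1.707107 > 1 ⇒ ∉ W
candidate 2: n = (1, 0, 0, -1) → π⊥ ≈ (+0.292893, -0.707107); max(|x|,|y|,|x±y|/√2) = 0.707107 ≤ 1 ⇒ ∈ W
candidate 3: n = (1, 1, 0, -1) → π⊥ ≈ (-0.414214, +0.000000); max(|x|,|y|,|x±y|/√2) = 0.414214 ≤ 1 ⇒ ∈ W
candidate 4: n = (-1, -1, 0, -1) → π⊥ ≈ (-1.000000, -1.414214); max(|x|,|y|,|x±y|/√2) = 1.707107 > 1 ⇒ ∉ W
candidate 5: n = (-2, 0, 0, 1) → π⊥ ≈ (-1.292893, +0.707107); max(|x|,|y|,|x±y|/√2) = 1.414214 > 1 ⇒ ∉ W

2, 3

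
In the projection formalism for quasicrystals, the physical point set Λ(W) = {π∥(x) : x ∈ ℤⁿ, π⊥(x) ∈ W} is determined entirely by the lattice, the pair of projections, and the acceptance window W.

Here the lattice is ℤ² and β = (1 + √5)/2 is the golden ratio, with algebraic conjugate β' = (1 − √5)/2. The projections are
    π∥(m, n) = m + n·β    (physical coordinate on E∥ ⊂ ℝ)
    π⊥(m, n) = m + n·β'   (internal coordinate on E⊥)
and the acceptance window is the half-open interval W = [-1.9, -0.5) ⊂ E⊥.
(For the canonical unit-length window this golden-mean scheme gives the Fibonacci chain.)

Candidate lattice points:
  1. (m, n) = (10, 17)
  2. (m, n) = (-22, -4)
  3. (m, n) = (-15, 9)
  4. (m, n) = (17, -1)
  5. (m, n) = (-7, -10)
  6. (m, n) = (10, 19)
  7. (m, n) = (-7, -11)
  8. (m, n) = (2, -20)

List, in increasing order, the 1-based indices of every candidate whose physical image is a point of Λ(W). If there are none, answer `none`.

1, 5, 6

β' = (1−√5)/2 ≈ -0.6180.
#1 (10,17): internal coord 10 + (17)·β' = -0.5066; -0.5066 ∈ [-1.9, -0.5) → IN Λ
#2 (-22,-4): internal coord -22 + (-4)·β' = -19.5279; -19.5279 ∉ [-1.9, -0.5) → out
#3 (-15,9): internal coord -15 + (9)·β' = -20.5623; -20.5623 ∉ [-1.9, -0.5) → out
#4 (17,-1): internal coord 17 + (-1)·β' = +17.6180; +17.6180 ∉ [-1.9, -0.5) → out
#5 (-7,-10): internal coord -7 + (-10)·β' = -0.8197; -0.8197 ∈ [-1.9, -0.5) → IN Λ
#6 (10,19): internal coord 10 + (19)·β' = -1.7426; -1.7426 ∈ [-1.9, -0.5) → IN Λ
#7 (-7,-11): internal coord -7 + (-11)·β' = -0.2016; -0.2016 ∉ [-1.9, -0.5) → out
#8 (2,-20): internal coord 2 + (-20)·β' = +14.3607; +14.3607 ∉ [-1.9, -0.5) → out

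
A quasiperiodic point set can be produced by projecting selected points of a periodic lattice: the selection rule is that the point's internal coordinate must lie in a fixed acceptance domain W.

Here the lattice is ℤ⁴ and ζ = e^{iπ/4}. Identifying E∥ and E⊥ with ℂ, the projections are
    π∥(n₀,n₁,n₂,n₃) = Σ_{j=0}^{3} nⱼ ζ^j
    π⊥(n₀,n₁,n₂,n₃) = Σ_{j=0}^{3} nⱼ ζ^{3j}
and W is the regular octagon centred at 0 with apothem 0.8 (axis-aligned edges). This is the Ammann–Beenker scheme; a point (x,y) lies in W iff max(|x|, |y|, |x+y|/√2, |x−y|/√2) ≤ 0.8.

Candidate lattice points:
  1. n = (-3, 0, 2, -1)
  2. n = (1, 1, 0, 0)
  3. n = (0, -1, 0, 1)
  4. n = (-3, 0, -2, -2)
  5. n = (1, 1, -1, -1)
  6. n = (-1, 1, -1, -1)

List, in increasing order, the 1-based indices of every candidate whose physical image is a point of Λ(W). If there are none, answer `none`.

2

Internal map: ζ^{3j} for j=0..3 gives (1,0), (−√2/2,√2/2), (0,−1), (√2/2,√2/2).
#1 (-3, 0, 2, -1): internal (-3.7071, -2.7071); octagon support 4.5355 vs apothem 0.8 → ∉ W
#2 (1, 1, 0, 0): internal (0.2929, 0.7071); octagon support 0.7071 vs apothem 0.8 → ∈ W
#3 (0, -1, 0, 1): internal (1.4142, 0.0000); octagon support 1.4142 vs apothem 0.8 → ∉ W
#4 (-3, 0, -2, -2): internal (-4.4142, 0.5858); octagon support 4.4142 vs apothem 0.8 → ∉ W
#5 (1, 1, -1, -1): internal (-0.4142, 1.0000); octagon support 1.0000 vs apothem 0.8 → ∉ W
#6 (-1, 1, -1, -1): internal (-2.4142, 1.0000); octagon support 2.4142 vs apothem 0.8 → ∉ W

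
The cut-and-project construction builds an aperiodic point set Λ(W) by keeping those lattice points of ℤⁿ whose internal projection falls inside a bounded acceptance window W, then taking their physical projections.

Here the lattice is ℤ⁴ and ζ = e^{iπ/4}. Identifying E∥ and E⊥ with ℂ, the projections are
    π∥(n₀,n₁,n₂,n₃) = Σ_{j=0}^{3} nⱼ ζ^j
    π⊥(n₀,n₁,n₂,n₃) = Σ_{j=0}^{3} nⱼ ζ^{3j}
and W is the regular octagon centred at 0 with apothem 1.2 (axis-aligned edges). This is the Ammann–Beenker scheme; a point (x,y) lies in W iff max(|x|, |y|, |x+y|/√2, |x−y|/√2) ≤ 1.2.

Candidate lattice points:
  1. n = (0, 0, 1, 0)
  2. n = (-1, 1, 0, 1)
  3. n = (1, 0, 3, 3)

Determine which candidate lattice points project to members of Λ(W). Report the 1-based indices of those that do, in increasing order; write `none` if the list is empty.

Internal map: ζ^{3j} for j=0..3 gives (1,0), (−√2/2,√2/2), (0,−1), (√2/2,√2/2).
candidate 1: n = (0, 0, 1, 0) → π⊥ ≈ (+0.0000, -1.0000); max(|x|,|y|,|x±y|/√2) = 1.0000 ≤ 1.2 ⇒ ∈ W
candidate 2: n = (-1, 1, 0, 1) → π⊥ ≈ (-1.0000, +1.4142); max(|x|,|y|,|x±y|/√2) = 1.7071 > 1.2 ⇒ ∉ W
candidate 3: n = (1, 0, 3, 3) → π⊥ ≈ (+3.1213, -0.8787); max(|x|,|y|,|x±y|/√2) = 3.1213 > 1.2 ⇒ ∉ W

1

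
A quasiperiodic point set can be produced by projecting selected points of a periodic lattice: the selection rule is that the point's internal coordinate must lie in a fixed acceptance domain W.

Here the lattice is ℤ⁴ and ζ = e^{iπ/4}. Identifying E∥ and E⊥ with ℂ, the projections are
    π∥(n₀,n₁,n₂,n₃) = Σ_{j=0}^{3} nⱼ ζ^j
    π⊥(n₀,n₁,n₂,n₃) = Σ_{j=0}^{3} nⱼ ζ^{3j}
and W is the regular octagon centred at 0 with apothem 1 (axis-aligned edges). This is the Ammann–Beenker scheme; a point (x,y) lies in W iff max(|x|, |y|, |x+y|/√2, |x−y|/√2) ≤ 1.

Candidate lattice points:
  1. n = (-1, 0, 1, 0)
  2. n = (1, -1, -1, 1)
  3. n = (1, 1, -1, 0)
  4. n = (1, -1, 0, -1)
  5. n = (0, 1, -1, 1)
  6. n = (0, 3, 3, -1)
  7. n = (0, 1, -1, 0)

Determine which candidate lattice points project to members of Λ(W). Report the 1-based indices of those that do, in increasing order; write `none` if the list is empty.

π⊥(n) = n₀ + n₁ζ³ + n₂ζ⁶ + n₃ζ⁹ where ζ = e^{iπ/4}.
candidate 1: n = (-1, 0, 1, 0) → π⊥ ≈ (-1.000000, -1.000000); max(|x|,|y|,|x±y|/√2) = 1.414214 > 1 ⇒ ∉ W
candidate 2: n = (1, -1, -1, 1) → π⊥ ≈ (+2.414214, +1.000000); max(|x|,|y|,|x±y|/√2) = 2.414214 > 1 ⇒ ∉ W
candidate 3: n = (1, 1, -1, 0) → π⊥ ≈ (+0.292893, +1.707107); max(|x|,|y|,|x±y|/√2) = 1.707107 > 1 ⇒ ∉ W
candidate 4: n = (1, -1, 0, -1) → π⊥ ≈ (+1.000000, -1.414214); max(|x|,|y|,|x±y|/√2) = 1.707107 > 1 ⇒ ∉ W
candidate 5: n = (0, 1, -1, 1) → π⊥ ≈ (+0.000000, +2.414214); max(|x|,|y|,|x±y|/√2) = 2.414214 > 1 ⇒ ∉ W
candidate 6: n = (0, 3, 3, -1) → π⊥ ≈ (-2.828427, -1.585786); max(|x|,|y|,|x±y|/√2) = 3.121320 > 1 ⇒ ∉ W
candidate 7: n = (0, 1, -1, 0) → π⊥ ≈ (-0.707107, +1.707107); max(|x|,|y|,|x±y|/√2) = 1.707107 > 1 ⇒ ∉ W

none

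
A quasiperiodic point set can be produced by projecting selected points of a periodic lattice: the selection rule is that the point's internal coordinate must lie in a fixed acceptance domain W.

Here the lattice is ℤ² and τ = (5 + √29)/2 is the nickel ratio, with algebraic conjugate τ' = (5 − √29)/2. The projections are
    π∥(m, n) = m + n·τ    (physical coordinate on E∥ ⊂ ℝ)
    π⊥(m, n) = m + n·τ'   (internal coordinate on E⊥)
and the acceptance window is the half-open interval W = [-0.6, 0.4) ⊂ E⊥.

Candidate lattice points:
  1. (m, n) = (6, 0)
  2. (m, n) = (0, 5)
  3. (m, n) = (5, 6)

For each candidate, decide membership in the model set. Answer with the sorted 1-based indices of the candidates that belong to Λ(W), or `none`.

none

τ' = (5−√29)/2 ≈ -0.192582.
#1 (6,0): internal coord 6 + (0)·τ' = +6.000000; +6.000000 ∉ [-0.6, 0.4) → out
#2 (0,5): internal coord 0 + (5)·τ' = -0.962912; -0.962912 ∉ [-0.6, 0.4) → out
#3 (5,6): internal coord 5 + (6)·τ' = +3.844506; +3.844506 ∉ [-0.6, 0.4) → out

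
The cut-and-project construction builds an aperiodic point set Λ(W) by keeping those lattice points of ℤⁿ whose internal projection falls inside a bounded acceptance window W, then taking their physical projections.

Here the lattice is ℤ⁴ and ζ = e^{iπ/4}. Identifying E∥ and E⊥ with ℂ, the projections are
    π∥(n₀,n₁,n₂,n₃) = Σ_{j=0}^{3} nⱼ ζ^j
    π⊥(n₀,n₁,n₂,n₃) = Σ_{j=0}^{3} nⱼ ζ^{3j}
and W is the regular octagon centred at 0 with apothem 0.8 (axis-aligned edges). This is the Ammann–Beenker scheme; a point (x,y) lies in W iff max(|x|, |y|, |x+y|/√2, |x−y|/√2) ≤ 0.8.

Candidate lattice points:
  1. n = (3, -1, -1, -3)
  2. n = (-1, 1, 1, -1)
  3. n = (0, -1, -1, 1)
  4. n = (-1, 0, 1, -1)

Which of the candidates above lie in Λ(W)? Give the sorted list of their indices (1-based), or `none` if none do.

π⊥(n) = n₀ + n₁ζ³ + n₂ζ⁶ + n₃ζ⁹ where ζ = e^{iπ/4}.
candidate 1: n = (3, -1, -1, -3) → π⊥ ≈ (+1.5858, -1.8284); max(|x|,|y|,|x±y|/√2) = 2.4142 > 0.8 ⇒ ∉ W
candidate 2: n = (-1, 1, 1, -1) → π⊥ ≈ (-2.4142, -1.0000); max(|x|,|y|,|x±y|/√2) = 2.4142 > 0.8 ⇒ ∉ W
candidate 3: n = (0, -1, -1, 1) → π⊥ ≈ (+1.4142, +1.0000); max(|x|,|y|,|x±y|/√2) = 1.7071 > 0.8 ⇒ ∉ W
candidate 4: n = (-1, 0, 1, -1) → π⊥ ≈ (-1.7071, -1.7071); max(|x|,|y|,|x±y|/√2) = 2.4142 > 0.8 ⇒ ∉ W

none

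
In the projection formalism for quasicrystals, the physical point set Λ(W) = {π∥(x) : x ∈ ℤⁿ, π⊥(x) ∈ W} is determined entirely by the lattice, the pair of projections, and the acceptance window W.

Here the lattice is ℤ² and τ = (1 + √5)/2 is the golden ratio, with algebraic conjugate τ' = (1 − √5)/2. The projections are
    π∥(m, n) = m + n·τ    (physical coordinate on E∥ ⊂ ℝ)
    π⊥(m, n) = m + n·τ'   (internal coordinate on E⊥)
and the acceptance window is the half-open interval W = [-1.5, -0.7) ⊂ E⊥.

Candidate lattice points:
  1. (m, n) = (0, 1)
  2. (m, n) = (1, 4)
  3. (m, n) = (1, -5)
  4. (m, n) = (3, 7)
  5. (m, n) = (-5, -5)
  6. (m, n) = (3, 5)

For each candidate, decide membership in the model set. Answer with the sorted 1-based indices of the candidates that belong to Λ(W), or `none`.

τ' = (1−√5)/2 ≈ -0.6180.
[1] lift (0,1): star map gives -0.6180; window check -1.5 ≤ -0.6180 < -0.7 is false → out
[2] lift (1,4): star map gives -1.4721; window check -1.5 ≤ -1.4721 < -0.7 is true → IN Λ
[3] lift (1,-5): star map gives 4.0902; window check -1.5 ≤ 4.0902 < -0.7 is false → out
[4] lift (3,7): star map gives -1.3262; window check -1.5 ≤ -1.3262 < -0.7 is true → IN Λ
[5] lift (-5,-5): star map gives -1.9098; window check -1.5 ≤ -1.9098 < -0.7 is false → out
[6] lift (3,5): star map gives -0.0902; window check -1.5 ≤ -0.0902 < -0.7 is false → out

2, 4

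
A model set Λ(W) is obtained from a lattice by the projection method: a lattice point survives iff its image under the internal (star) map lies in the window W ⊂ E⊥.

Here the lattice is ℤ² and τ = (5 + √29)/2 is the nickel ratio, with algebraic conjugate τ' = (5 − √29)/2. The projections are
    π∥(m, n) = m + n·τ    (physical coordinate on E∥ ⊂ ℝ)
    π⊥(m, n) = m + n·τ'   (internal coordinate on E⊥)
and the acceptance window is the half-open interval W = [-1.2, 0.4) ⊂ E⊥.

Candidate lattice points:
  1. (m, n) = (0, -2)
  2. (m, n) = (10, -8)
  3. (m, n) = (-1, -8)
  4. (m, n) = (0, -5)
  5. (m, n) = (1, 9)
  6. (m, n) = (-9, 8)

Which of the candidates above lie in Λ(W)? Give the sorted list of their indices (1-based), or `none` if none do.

1, 5

Numerically τ ≈ 5.192582 and τ' = −1/τ ≈ -0.192582.
candidate 1: (m,n)=(0,-2) → π∥ = 0-2·τ ≈ -10.385165, π⊥ = 0-2·τ' ≈ 0.385165 ∈ [-1.2, 0.4) ⇒ IN Λ
candidate 2: (m,n)=(10,-8) → π∥ = 10-8·τ ≈ -31.540659, π⊥ = 10-8·τ' ≈ 11.540659 ∉ [-1.2, 0.4) ⇒ out
candidate 3: (m,n)=(-1,-8) → π∥ = -1-8·τ ≈ -42.540659, π⊥ = -1-8·τ' ≈ 0.540659 ∉ [-1.2, 0.4) ⇒ out
candidate 4: (m,n)=(0,-5) → π∥ = 0-5·τ ≈ -25.962912, π⊥ = 0-5·τ' ≈ 0.962912 ∉ [-1.2, 0.4) ⇒ out
candidate 5: (m,n)=(1,9) → π∥ = 1+9·τ ≈ 47.733242, π⊥ = 1+9·τ' ≈ -0.733242 ∈ [-1.2, 0.4) ⇒ IN Λ
candidate 6: (m,n)=(-9,8) → π∥ = -9+8·τ ≈ 32.540659, π⊥ = -9+8·τ' ≈ -10.540659 ∉ [-1.2, 0.4) ⇒ out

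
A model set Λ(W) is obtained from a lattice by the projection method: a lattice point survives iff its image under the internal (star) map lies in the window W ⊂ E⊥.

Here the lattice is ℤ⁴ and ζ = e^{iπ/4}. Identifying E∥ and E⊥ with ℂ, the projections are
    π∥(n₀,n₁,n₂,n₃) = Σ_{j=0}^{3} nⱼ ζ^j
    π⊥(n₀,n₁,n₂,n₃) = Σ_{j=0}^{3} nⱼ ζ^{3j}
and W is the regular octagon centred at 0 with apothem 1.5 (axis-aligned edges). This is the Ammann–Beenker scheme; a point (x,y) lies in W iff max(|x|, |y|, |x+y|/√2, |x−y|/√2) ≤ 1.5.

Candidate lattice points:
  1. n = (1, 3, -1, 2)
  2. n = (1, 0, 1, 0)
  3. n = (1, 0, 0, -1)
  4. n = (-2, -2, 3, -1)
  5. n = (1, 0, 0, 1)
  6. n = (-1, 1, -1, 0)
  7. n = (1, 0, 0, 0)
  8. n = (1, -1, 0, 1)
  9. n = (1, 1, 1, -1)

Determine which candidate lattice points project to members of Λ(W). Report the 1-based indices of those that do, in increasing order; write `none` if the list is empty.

2, 3, 7, 9

With ζ = e^{iπ/4} the internal vectors are ζ^0,ζ^3,ζ^6,ζ^9.
#1 (1, 3, -1, 2): internal (0.29289, 4.53553); octagon support 4.53553 vs apothem 1.5 → ∉ W
#2 (1, 0, 1, 0): internal (1.00000, -1.00000); octagon support 1.41421 vs apothem 1.5 → ∈ W
#3 (1, 0, 0, -1): internal (0.29289, -0.70711); octagon support 0.70711 vs apothem 1.5 → ∈ W
#4 (-2, -2, 3, -1): internal (-1.29289, -5.12132); octagon support 5.12132 vs apothem 1.5 → ∉ W
#5 (1, 0, 0, 1): internal (1.70711, 0.70711); octagon support 1.70711 vs apothem 1.5 → ∉ W
#6 (-1, 1, -1, 0): internal (-1.70711, 1.70711); octagon support 2.41421 vs apothem 1.5 → ∉ W
#7 (1, 0, 0, 0): internal (1.00000, 0.00000); octagon support 1.00000 vs apothem 1.5 → ∈ W
#8 (1, -1, 0, 1): internal (2.41421, 0.00000); octagon support 2.41421 vs apothem 1.5 → ∉ W
#9 (1, 1, 1, -1): internal (-0.41421, -1.00000); octagon support 1.00000 vs apothem 1.5 → ∈ W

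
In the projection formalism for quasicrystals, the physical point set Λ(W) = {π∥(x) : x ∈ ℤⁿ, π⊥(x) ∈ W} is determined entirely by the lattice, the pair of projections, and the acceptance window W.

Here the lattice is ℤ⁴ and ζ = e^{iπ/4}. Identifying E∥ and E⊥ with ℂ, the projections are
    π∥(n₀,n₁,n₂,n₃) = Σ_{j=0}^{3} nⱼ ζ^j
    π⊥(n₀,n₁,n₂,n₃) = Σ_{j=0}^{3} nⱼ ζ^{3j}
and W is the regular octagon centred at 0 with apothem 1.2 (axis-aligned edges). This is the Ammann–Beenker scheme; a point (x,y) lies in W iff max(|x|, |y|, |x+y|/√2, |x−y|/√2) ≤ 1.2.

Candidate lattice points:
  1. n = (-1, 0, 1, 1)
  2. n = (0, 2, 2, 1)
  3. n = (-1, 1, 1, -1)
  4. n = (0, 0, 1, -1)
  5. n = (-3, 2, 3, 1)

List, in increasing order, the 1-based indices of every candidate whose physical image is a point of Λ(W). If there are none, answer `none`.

1, 2

Internal map: ζ^{3j} for j=0..3 gives (1,0), (−√2/2,√2/2), (0,−1), (√2/2,√2/2).
#1 (-1, 0, 1, 1): internal (-0.292893, -0.292893); octagon support 0.414214 vs apothem 1.2 → ∈ W
#2 (0, 2, 2, 1): internal (-0.707107, 0.121320); octagon support 0.707107 vs apothem 1.2 → ∈ W
#3 (-1, 1, 1, -1): internal (-2.414214, -1.000000); octagon support 2.414214 vs apothem 1.2 → ∉ W
#4 (0, 0, 1, -1): internal (-0.707107, -1.707107); octagon support 1.707107 vs apothem 1.2 → ∉ W
#5 (-3, 2, 3, 1): internal (-3.707107, -0.878680); octagon support 3.707107 vs apothem 1.2 → ∉ W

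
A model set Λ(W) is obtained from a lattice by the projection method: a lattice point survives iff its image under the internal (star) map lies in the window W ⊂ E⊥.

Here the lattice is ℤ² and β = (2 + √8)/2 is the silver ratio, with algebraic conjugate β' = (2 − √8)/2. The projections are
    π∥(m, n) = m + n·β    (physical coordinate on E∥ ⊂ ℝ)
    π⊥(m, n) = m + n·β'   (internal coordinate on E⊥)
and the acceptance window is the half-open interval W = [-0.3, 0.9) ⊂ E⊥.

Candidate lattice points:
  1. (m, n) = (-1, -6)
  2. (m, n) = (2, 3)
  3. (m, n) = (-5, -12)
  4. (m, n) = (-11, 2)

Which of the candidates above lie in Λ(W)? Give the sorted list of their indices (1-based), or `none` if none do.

Compute β' = (2−√8)/2 = -0.4142, so π⊥(m,n) = m -0.4142·n.
[1] lift (-1,-6): star map gives 1.4853; window check -0.3 ≤ 1.4853 < 0.9 is false → out
[2] lift (2,3): star map gives 0.7574; window check -0.3 ≤ 0.7574 < 0.9 is true → IN Λ
[3] lift (-5,-12): star map gives -0.0294; window check -0.3 ≤ -0.0294 < 0.9 is true → IN Λ
[4] lift (-11,2): star map gives -11.8284; window check -0.3 ≤ -11.8284 < 0.9 is false → out

2, 3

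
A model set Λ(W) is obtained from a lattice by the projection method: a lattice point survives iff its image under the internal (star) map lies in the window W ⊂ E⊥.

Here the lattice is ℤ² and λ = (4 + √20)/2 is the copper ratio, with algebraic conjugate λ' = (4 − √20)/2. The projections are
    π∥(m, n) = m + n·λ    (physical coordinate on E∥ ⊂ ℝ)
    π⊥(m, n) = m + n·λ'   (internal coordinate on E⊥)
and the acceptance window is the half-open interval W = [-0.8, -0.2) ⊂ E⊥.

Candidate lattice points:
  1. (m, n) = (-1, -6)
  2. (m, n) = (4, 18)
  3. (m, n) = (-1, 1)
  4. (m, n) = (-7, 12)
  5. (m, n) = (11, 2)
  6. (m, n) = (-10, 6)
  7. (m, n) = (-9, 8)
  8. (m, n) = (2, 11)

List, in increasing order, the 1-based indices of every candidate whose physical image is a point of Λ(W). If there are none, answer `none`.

Compute λ' = (4−√20)/2 = -0.236068, so π⊥(m,n) = m -0.236068·n.
candidate 1: (m,n)=(-1,-6) → π∥ = -1-6·λ ≈ -26.416408, π⊥ = -1-6·λ' ≈ 0.416408 ∉ [-0.8, -0.2) ⇒ out
candidate 2: (m,n)=(4,18) → π∥ = 4+18·λ ≈ 80.249224, π⊥ = 4+18·λ' ≈ -0.249224 ∈ [-0.8, -0.2) ⇒ IN Λ
candidate 3: (m,n)=(-1,1) → π∥ = -1+1·λ ≈ 3.236068, π⊥ = -1+1·λ' ≈ -1.236068 ∉ [-0.8, -0.2) ⇒ out
candidate 4: (m,n)=(-7,12) → π∥ = -7+12·λ ≈ 43.832816, π⊥ = -7+12·λ' ≈ -9.832816 ∉ [-0.8, -0.2) ⇒ out
candidate 5: (m,n)=(11,2) → π∥ = 11+2·λ ≈ 19.472136, π⊥ = 11+2·λ' ≈ 10.527864 ∉ [-0.8, -0.2) ⇒ out
candidate 6: (m,n)=(-10,6) → π∥ = -10+6·λ ≈ 15.416408, π⊥ = -10+6·λ' ≈ -11.416408 ∉ [-0.8, -0.2) ⇒ out
candidate 7: (m,n)=(-9,8) → π∥ = -9+8·λ ≈ 24.888544, π⊥ = -9+8·λ' ≈ -10.888544 ∉ [-0.8, -0.2) ⇒ out
candidate 8: (m,n)=(2,11) → π∥ = 2+11·λ ≈ 48.596748, π⊥ = 2+11·λ' ≈ -0.596748 ∈ [-0.8, -0.2) ⇒ IN Λ

2, 8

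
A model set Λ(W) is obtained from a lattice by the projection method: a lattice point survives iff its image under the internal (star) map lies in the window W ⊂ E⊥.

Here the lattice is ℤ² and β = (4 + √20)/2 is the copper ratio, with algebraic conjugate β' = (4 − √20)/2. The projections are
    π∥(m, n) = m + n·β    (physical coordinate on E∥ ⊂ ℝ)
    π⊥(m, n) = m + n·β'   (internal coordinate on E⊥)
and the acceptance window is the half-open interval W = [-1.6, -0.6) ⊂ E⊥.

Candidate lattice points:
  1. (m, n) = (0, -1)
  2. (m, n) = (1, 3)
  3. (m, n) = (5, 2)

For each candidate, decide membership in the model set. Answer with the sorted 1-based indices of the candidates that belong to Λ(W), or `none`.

none

Compute β' = (4−√20)/2 = -0.236068, so π⊥(m,n) = m -0.236068·n.
candidate 1: (m,n)=(0,-1) → π∥ = 0-1·β ≈ -4.236068, π⊥ = 0-1·β' ≈ 0.236068 ∉ [-1.6, -0.6) ⇒ out
candidate 2: (m,n)=(1,3) → π∥ = 1+3·β ≈ 13.708204, π⊥ = 1+3·β' ≈ 0.291796 ∉ [-1.6, -0.6) ⇒ out
candidate 3: (m,n)=(5,2) → π∥ = 5+2·β ≈ 13.472136, π⊥ = 5+2·β' ≈ 4.527864 ∉ [-1.6, -0.6) ⇒ out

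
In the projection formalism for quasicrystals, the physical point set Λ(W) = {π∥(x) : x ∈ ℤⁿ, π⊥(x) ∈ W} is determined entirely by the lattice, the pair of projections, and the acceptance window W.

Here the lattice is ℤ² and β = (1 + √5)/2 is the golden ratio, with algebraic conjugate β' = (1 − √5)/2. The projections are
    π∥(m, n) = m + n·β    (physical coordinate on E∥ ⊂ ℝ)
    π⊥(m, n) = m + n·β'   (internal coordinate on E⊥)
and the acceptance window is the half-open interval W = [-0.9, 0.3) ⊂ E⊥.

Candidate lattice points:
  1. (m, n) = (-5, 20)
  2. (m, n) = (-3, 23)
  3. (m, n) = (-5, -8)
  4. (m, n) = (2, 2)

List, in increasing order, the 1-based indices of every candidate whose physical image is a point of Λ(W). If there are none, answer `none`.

3

Compute β' = (1−√5)/2 = -0.618034, so π⊥(m,n) = m -0.618034·n.
[1] lift (-5,20): star map gives -17.360680; window check -0.9 ≤ -17.360680 < 0.3 is false → out
[2] lift (-3,23): star map gives -17.214782; window check -0.9 ≤ -17.214782 < 0.3 is false → out
[3] lift (-5,-8): star map gives -0.055728; window check -0.9 ≤ -0.055728 < 0.3 is true → IN Λ
[4] lift (2,2): star map gives 0.763932; window check -0.9 ≤ 0.763932 < 0.3 is false → out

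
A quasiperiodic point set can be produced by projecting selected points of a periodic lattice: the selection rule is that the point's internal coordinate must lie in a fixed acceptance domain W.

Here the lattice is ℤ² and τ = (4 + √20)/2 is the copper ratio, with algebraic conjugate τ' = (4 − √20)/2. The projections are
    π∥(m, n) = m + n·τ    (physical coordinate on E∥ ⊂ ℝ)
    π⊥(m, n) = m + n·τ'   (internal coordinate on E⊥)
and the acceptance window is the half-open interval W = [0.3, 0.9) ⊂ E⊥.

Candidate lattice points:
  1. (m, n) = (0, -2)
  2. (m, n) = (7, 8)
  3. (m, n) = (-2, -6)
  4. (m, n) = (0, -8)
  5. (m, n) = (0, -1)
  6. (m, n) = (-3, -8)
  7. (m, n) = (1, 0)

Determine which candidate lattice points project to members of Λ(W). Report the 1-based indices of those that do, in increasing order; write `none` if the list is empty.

1

τ' = (4−√20)/2 ≈ -0.236068.
#1 (0,-2): internal coord 0 + (-2)·τ' = +0.472136; +0.472136 ∈ [0.3, 0.9) → IN Λ
#2 (7,8): internal coord 7 + (8)·τ' = +5.111456; +5.111456 ∉ [0.3, 0.9) → out
#3 (-2,-6): internal coord -2 + (-6)·τ' = -0.583592; -0.583592 ∉ [0.3, 0.9) → out
#4 (0,-8): internal coord 0 + (-8)·τ' = +1.888544; +1.888544 ∉ [0.3, 0.9) → out
#5 (0,-1): internal coord 0 + (-1)·τ' = +0.236068; +0.236068 ∉ [0.3, 0.9) → out
#6 (-3,-8): internal coord -3 + (-8)·τ' = -1.111456; -1.111456 ∉ [0.3, 0.9) → out
#7 (1,0): internal coord 1 + (0)·τ' = +1.000000; +1.000000 ∉ [0.3, 0.9) → out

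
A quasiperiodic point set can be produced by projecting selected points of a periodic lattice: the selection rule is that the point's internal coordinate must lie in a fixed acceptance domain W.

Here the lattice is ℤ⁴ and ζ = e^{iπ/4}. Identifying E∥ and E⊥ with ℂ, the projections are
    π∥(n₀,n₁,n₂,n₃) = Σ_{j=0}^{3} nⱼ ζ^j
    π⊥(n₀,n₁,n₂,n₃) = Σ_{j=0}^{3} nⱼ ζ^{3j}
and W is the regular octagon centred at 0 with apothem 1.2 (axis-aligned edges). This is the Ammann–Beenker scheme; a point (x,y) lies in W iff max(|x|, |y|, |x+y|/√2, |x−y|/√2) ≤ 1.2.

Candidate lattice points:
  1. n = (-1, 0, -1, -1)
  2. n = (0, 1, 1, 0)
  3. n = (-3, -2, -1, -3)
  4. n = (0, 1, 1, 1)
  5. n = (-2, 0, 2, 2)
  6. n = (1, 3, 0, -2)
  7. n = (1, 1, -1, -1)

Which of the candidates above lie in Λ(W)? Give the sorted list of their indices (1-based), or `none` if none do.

With ζ = e^{iπ/4} the internal vectors are ζ^0,ζ^3,ζ^6,ζ^9.
candidate 1: n = (-1, 0, -1, -1) → π⊥ ≈ (-1.70711, +0.29289); max(|x|,|y|,|x±y|/√2) = 1.70711 > 1.2 ⇒ ∉ W
candidate 2: n = (0, 1, 1, 0) → π⊥ ≈ (-0.70711, -0.29289); max(|x|,|y|,|x±y|/√2) = 0.70711 ≤ 1.2 ⇒ ∈ W
candidate 3: n = (-3, -2, -1, -3) → π⊥ ≈ (-3.70711, -2.53553); max(|x|,|y|,|x±y|/√2) = 4.41421 > 1.2 ⇒ ∉ W
candidate 4: n = (0, 1, 1, 1) → π⊥ ≈ (+0.00000, +0.41421); max(|x|,|y|,|x±y|/√2) = 0.41421 ≤ 1.2 ⇒ ∈ W
candidate 5: n = (-2, 0, 2, 2) → π⊥ ≈ (-0.58579, -0.58579); max(|x|,|y|,|x±y|/√2) = 0.82843 ≤ 1.2 ⇒ ∈ W
candidate 6: n = (1, 3, 0, -2) → π⊥ ≈ (-2.53553, +0.70711); max(|x|,|y|,|x±y|/√2) = 2.53553 > 1.2 ⇒ ∉ W
candidate 7: n = (1, 1, -1, -1) → π⊥ ≈ (-0.41421, +1.00000); max(|x|,|y|,|x±y|/√2) = 1.00000 ≤ 1.2 ⇒ ∈ W

2, 4, 5, 7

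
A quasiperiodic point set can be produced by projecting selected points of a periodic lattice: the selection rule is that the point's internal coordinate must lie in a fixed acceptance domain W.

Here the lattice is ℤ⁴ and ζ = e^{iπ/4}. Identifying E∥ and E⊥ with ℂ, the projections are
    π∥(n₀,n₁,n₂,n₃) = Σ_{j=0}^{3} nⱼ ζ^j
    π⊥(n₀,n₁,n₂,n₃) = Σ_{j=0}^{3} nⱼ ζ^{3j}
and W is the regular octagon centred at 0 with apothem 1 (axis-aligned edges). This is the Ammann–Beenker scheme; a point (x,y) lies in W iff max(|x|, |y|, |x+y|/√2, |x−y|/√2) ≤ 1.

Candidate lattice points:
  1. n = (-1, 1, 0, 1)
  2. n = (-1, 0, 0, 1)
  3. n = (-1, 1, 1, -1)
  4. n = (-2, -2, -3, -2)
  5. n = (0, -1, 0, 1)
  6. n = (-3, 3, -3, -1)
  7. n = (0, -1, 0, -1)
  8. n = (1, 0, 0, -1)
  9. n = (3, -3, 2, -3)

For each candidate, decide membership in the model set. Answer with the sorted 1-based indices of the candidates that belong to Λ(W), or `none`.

With ζ = e^{iπ/4} the internal vectors are ζ^0,ζ^3,ζ^6,ζ^9.
candidate 1: n = (-1, 1, 0, 1) → π⊥ ≈ (-1.000000, +1.414214); max(|x|,|y|,|x±y|/√2) = 1.707107 > 1 ⇒ ∉ W
candidate 2: n = (-1, 0, 0, 1) → π⊥ ≈ (-0.292893, +0.707107); max(|x|,|y|,|x±y|/√2) = 0.707107 ≤ 1 ⇒ ∈ W
candidate 3: n = (-1, 1, 1, -1) → π⊥ ≈ (-2.414214, -1.000000); max(|x|,|y|,|x±y|/√2) = 2.414214 > 1 ⇒ ∉ W
candidate 4: n = (-2, -2, -3, -2) → π⊥ ≈ (-2.000000, +0.171573); max(|x|,|y|,|x±y|/√2) = 2.000000 > 1 ⇒ ∉ W
candidate 5: n = (0, -1, 0, 1) → π⊥ ≈ (+1.414214, +0.000000); max(|x|,|y|,|x±y|/√2) = 1.414214 > 1 ⇒ ∉ W
candidate 6: n = (-3, 3, -3, -1) → π⊥ ≈ (-5.828427, +4.414214); max(|x|,|y|,|x±y|/√2) = 7.242641 > 1 ⇒ ∉ W
candidate 7: n = (0, -1, 0, -1) → π⊥ ≈ (+0.000000, -1.414214); max(|x|,|y|,|x±y|/√2) = 1.414214 > 1 ⇒ ∉ W
candidate 8: n = (1, 0, 0, -1) → π⊥ ≈ (+0.292893, -0.707107); max(|x|,|y|,|x±y|/√2) = 0.707107 ≤ 1 ⇒ ∈ W
candidate 9: n = (3, -3, 2, -3) → π⊥ ≈ (+3.000000, -6.242641); max(|x|,|y|,|x±y|/√2) = 6.535534 > 1 ⇒ ∉ W

2, 8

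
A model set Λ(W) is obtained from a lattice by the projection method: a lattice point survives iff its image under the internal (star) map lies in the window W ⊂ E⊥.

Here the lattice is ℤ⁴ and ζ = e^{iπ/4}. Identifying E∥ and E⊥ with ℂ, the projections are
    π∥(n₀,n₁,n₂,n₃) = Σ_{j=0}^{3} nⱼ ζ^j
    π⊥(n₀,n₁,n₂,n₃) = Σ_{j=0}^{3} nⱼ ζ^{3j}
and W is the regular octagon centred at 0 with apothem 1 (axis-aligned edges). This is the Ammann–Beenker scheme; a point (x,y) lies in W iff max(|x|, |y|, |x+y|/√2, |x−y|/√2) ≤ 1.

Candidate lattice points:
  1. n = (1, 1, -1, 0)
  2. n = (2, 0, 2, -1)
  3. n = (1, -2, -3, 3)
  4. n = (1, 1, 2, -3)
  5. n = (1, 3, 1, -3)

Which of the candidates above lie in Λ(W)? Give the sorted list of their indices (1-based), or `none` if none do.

none

With ζ = e^{iπ/4} the internal vectors are ζ^0,ζ^3,ζ^6,ζ^9.
candidate 1: n = (1, 1, -1, 0) → π⊥ ≈ (+0.29289, +1.70711); max(|x|,|y|,|x±y|/√2) = 1.70711 > 1 ⇒ ∉ W
candidate 2: n = (2, 0, 2, -1) → π⊥ ≈ (+1.29289, -2.70711); max(|x|,|y|,|x±y|/√2) = 2.82843 > 1 ⇒ ∉ W
candidate 3: n = (1, -2, -3, 3) → π⊥ ≈ (+4.53553, +3.70711); max(|x|,|y|,|x±y|/√2) = 5.82843 > 1 ⇒ ∉ W
candidate 4: n = (1, 1, 2, -3) → π⊥ ≈ (-1.82843, -3.41421); max(|x|,|y|,|x±y|/√2) = 3.70711 > 1 ⇒ ∉ W
candidate 5: n = (1, 3, 1, -3) → π⊥ ≈ (-3.24264, -1.00000); max(|x|,|y|,|x±y|/√2) = 3.24264 > 1 ⇒ ∉ W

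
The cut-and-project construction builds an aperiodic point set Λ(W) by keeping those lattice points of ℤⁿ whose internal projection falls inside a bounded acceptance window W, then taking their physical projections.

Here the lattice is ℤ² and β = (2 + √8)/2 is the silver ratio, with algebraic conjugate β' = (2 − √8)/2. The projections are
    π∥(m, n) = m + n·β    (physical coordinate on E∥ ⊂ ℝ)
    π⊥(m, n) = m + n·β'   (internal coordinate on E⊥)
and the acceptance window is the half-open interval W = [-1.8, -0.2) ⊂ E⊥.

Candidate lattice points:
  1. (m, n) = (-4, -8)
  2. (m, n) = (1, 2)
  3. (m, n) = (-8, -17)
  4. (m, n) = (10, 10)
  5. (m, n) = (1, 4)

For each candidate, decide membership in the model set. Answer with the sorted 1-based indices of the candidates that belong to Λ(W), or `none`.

1, 3, 5

β' = (2−√8)/2 ≈ -0.414214.
candidate 1: (m,n)=(-4,-8) → π∥ = -4-8·β ≈ -23.313708, π⊥ = -4-8·β' ≈ -0.686292 ∈ [-1.8, -0.2) ⇒ IN Λ
candidate 2: (m,n)=(1,2) → π∥ = 1+2·β ≈ 5.828427, π⊥ = 1+2·β' ≈ 0.171573 ∉ [-1.8, -0.2) ⇒ out
candidate 3: (m,n)=(-8,-17) → π∥ = -8-17·β ≈ -49.041631, π⊥ = -8-17·β' ≈ -0.958369 ∈ [-1.8, -0.2) ⇒ IN Λ
candidate 4: (m,n)=(10,10) → π∥ = 10+10·β ≈ 34.142136, π⊥ = 10+10·β' ≈ 5.857864 ∉ [-1.8, -0.2) ⇒ out
candidate 5: (m,n)=(1,4) → π∥ = 1+4·β ≈ 10.656854, π⊥ = 1+4·β' ≈ -0.656854 ∈ [-1.8, -0.2) ⇒ IN Λ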